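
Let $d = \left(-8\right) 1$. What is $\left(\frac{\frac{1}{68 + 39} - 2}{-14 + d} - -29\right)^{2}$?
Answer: $\frac{4689373441}{5541316} \approx 846.26$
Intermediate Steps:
$d = -8$
$\left(\frac{\frac{1}{68 + 39} - 2}{-14 + d} - -29\right)^{2} = \left(\frac{\frac{1}{68 + 39} - 2}{-14 - 8} - -29\right)^{2} = \left(\frac{\frac{1}{107} - 2}{-22} + 29\right)^{2} = \left(\left(\frac{1}{107} - 2\right) \left(- \frac{1}{22}\right) + 29\right)^{2} = \left(\left(- \frac{213}{107}\right) \left(- \frac{1}{22}\right) + 29\right)^{2} = \left(\frac{213}{2354} + 29\right)^{2} = \left(\frac{68479}{2354}\right)^{2} = \frac{4689373441}{5541316}$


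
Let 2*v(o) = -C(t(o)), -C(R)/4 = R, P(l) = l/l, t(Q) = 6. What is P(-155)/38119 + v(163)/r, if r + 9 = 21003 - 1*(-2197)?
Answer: 480619/884017729 ≈ 0.00054368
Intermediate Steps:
r = 23191 (r = -9 + (21003 - 1*(-2197)) = -9 + (21003 + 2197) = -9 + 23200 = 23191)
P(l) = 1
C(R) = -4*R
v(o) = 12 (v(o) = (-(-4)*6)/2 = (-1*(-24))/2 = (1/2)*24 = 12)
P(-155)/38119 + v(163)/r = 1/38119 + 12/23191 = 480619/884017729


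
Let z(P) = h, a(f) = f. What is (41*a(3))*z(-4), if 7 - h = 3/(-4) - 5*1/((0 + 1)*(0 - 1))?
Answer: 1353/4 ≈ 338.25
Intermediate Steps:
h = 11/4 (h = 7 - (3/(-4) - 5*1/((0 + 1)*(0 - 1))) = 7 - (3*(-1/4) - 5/(1*(-1))) = 7 - (-3/4 - 5/(-1)) = 7 - (-3/4 - 5*(-1)) = 7 - (-3/4 + 5) = 7 - 1*17/4 = 7 - 17/4 = 11/4 ≈ 2.7500)
z(P) = 11/4
(41*a(3))*z(-4) = (41*3)*(11/4) = 123*(11/4) = 1353/4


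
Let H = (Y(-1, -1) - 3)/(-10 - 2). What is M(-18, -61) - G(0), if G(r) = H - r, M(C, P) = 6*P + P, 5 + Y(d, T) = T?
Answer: -1711/4 ≈ -427.75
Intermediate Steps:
Y(d, T) = -5 + T
M(C, P) = 7*P
H = 3/4 (H = ((-5 - 1) - 3)/(-10 - 2) = (-6 - 3)/(-12) = -9*(-1/12) = 3/4 ≈ 0.75000)
G(r) = 3/4 - r
M(-18, -61) - G(0) = 7*(-61) - (3/4 - 1*0) = -427 - (3/4 + 0) = -427 - 1*3/4 = -427 - 3/4 = -1711/4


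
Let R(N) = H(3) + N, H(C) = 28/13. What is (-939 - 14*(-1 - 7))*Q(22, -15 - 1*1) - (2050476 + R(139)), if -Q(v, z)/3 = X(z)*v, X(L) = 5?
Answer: -23110193/13 ≈ -1.7777e+6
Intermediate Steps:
H(C) = 28/13 (H(C) = 28*(1/13) = 28/13)
Q(v, z) = -15*v
R(N) = 28/13 + N
(-939 - 14*(-1 - 7))*Q(22, -15 - 1*1) - (2050476 + R(139)) = (-939 - 14*(-1 - 7))*(-15*22) - (2050476 + (28/13 + 139)) = (-939 - 14*(-8))*(-330) - (2050476 + 1835/13) = (-939 + 112)*(-330) - 1*26658023/13 = -827*(-330) - 26658023/13 = 272910 - 26658023/13 = -23110193/13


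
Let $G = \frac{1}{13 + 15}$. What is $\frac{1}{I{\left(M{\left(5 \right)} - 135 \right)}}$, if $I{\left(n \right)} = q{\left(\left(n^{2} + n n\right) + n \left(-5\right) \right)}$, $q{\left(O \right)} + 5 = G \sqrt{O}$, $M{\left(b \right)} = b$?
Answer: $\frac{392}{1485} + \frac{14 \sqrt{1378}}{1485} \approx 0.61394$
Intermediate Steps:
$G = \frac{1}{28} \approx 0.035714$
$q{\left(O \right)} = -5 + \frac{\sqrt{O}}{28}$
$I{\left(n \right)} = -5 + \frac{\sqrt{- 5 n + 2 n^{2}}}{28}$ ($I{\left(n \right)} = -5 + \frac{\sqrt{\left(n^{2} + n n\right) + n \left(-5\right)}}{28} = -5 + \frac{\sqrt{\left(n^{2} + n^{2}\right) - 5 n}}{28} = -5 + \frac{\sqrt{2 n^{2} - 5 n}}{28} = -5 + \frac{\sqrt{- 5 n + 2 n^{2}}}{28}$)
$\frac{1}{I{\left(M{\left(5 \right)} - 135 \right)}} = \frac{1}{-5 + \frac{\sqrt{\left(5 - 135\right) \left(-5 + 2 \left(5 - 135\right)\right)}}{28}} = \frac{1}{-5 + \frac{\sqrt{- 130 \left(-5 + 2 \left(-130\right)\right)}}{28}} = \frac{1}{-5 + \frac{\sqrt{- 130 \left(-5 - 260\right)}}{28}} = \frac{1}{-5 + \frac{\sqrt{\left(-130\right) \left(-265\right)}}{28}} = \frac{1}{-5 + \frac{\sqrt{34450}}{28}} = \frac{1}{-5 + \frac{5 \sqrt{1378}}{28}}$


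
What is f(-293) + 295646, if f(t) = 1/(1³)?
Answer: 295647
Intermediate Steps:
f(t) = 1 (f(t) = 1/1 = 1)
f(-293) + 295646 = 1 + 295646 = 295647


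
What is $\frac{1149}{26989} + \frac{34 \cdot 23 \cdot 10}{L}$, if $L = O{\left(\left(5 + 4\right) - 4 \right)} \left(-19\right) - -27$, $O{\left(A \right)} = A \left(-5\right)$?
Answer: $\frac{105815389}{6774239} \approx 15.62$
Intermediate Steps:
$O{\left(A \right)} = - 5 A$
$L = 502$ ($L = - 5 \left(\left(5 + 4\right) - 4\right) \left(-19\right) - -27 = - 5 \left(9 - 4\right) \left(-19\right) + 27 = \left(-5\right) 5 \left(-19\right) + 27 = \left(-25\right) \left(-19\right) + 27 = 475 + 27 = 502$)
$\frac{1149}{26989} + \frac{34 \cdot 23 \cdot 10}{L} = \frac{1149}{26989} + \frac{34 \cdot 23 \cdot 10}{502} = 1149 \cdot \frac{1}{26989} + 782 \cdot 10 \cdot \frac{1}{502} = \frac{1149}{26989} + 7820 \cdot \frac{1}{502} = \frac{1149}{26989} + \frac{3910}{251} = \frac{105815389}{6774239}$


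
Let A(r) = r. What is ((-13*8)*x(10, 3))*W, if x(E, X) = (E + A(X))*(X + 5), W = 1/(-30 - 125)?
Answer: 10816/155 ≈ 69.781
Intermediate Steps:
W = -1/155 (W = 1/(-155) = -1/155 ≈ -0.0064516)
x(E, X) = (5 + X)*(E + X) (x(E, X) = (E + X)*(X + 5) = (E + X)*(5 + X) = (5 + X)*(E + X))
((-13*8)*x(10, 3))*W = ((-13*8)*(3**2 + 5*10 + 5*3 + 10*3))*(-1/155) = -104*(9 + 50 + 15 + 30)*(-1/155) = -104*104*(-1/155) = -10816*(-1/155) = 10816/155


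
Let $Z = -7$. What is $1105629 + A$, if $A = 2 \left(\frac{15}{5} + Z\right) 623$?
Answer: $1100645$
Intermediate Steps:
$A = -4984$ ($A = 2 \left(\frac{15}{5} - 7\right) 623 = 2 \left(15 \cdot \frac{1}{5} - 7\right) 623 = 2 \left(3 - 7\right) 623 = 2 \left(-4\right) 623 = \left(-8\right) 623 = -4984$)
$1105629 + A = 1105629 - 4984 = 1100645$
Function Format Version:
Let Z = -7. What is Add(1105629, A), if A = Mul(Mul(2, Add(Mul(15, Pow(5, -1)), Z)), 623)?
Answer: 1100645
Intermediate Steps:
A = -4984 (A = Mul(Mul(2, Add(Mul(15, Pow(5, -1)), -7)), 623) = Mul(Mul(2, Add(Mul(15, Rational(1, 5)), -7)), 623) = Mul(Mul(2, Add(3, -7)), 623) = Mul(Mul(2, -4), 623) = Mul(-8, 623) = -4984)
Add(1105629, A) = Add(1105629, -4984) = 1100645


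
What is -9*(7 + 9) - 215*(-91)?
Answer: 19421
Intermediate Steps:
-9*(7 + 9) - 215*(-91) = -9*16 + 19565 = -144 + 19565 = 19421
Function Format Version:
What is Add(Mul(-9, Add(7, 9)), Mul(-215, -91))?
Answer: 19421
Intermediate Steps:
Add(Mul(-9, Add(7, 9)), Mul(-215, -91)) = Add(Mul(-9, 16), 19565) = Add(-144, 19565) = 19421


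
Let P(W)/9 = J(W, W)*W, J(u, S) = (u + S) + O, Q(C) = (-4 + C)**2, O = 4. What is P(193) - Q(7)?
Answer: 677421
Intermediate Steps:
J(u, S) = 4 + S + u (J(u, S) = (u + S) + 4 = (S + u) + 4 = 4 + S + u)
P(W) = 9*W*(4 + 2*W) (P(W) = 9*((4 + W + W)*W) = 9*((4 + 2*W)*W) = 9*(W*(4 + 2*W)) = 9*W*(4 + 2*W))
P(193) - Q(7) = 18*193*(2 + 193) - (-4 + 7)**2 = 18*193*195 - 1*3**2 = 677430 - 1*9 = 677430 - 9 = 677421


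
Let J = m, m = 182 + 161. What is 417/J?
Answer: 417/343 ≈ 1.2157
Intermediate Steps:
m = 343
J = 343
417/J = 417/343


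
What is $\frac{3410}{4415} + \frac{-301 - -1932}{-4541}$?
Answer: $\frac{1656789}{4009703} \approx 0.4132$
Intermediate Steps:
$\frac{3410}{4415} + \frac{-301 - -1932}{-4541} = 3410 \cdot \frac{1}{4415} + \left(-301 + 1932\right) \left(- \frac{1}{4541}\right) = \frac{682}{883} + 1631 \left(- \frac{1}{4541}\right) = \frac{682}{883} - \frac{1631}{4541} = \frac{1656789}{4009703}$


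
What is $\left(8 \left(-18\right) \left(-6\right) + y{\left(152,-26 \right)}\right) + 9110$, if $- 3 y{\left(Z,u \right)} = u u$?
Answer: $\frac{29246}{3} \approx 9748.7$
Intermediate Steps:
$y{\left(Z,u \right)} = - \frac{u^{2}}{3}$ ($y{\left(Z,u \right)} = - \frac{u u}{3} = - \frac{u^{2}}{3}$)
$\left(8 \left(-18\right) \left(-6\right) + y{\left(152,-26 \right)}\right) + 9110 = \left(8 \left(-18\right) \left(-6\right) - \frac{\left(-26\right)^{2}}{3}\right) + 9110 = \left(\left(-144\right) \left(-6\right) - \frac{676}{3}\right) + 9110 = \left(864 - \frac{676}{3}\right) + 9110 = \frac{1916}{3} + 9110 = \frac{29246}{3}$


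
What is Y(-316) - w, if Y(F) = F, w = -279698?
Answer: 279382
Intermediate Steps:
Y(-316) - w = -316 - 1*(-279698) = -316 + 279698 = 279382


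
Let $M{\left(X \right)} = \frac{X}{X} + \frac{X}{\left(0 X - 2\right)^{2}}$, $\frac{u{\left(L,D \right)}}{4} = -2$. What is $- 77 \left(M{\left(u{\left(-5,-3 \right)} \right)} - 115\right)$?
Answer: $8932$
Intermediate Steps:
$u{\left(L,D \right)} = -8$ ($u{\left(L,D \right)} = 4 \left(-2\right) = -8$)
$M{\left(X \right)} = 1 + \frac{X}{4}$ ($M{\left(X \right)} = 1 + \frac{X}{\left(0 - 2\right)^{2}} = 1 + \frac{X}{\left(-2\right)^{2}} = 1 + \frac{X}{4}$)
$- 77 \left(M{\left(u{\left(-5,-3 \right)} \right)} - 115\right) = - 77 \left(\left(1 + \frac{1}{4} \left(-8\right)\right) - 115\right) = - 77 \left(\left(1 - 2\right) - 115\right) = - 77 \left(-1 - 115\right) = \left(-77\right) \left(-116\right) = 8932$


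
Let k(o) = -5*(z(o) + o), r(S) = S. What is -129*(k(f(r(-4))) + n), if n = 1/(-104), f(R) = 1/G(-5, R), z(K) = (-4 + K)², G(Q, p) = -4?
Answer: 2389983/208 ≈ 11490.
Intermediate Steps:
f(R) = -¼ (f(R) = 1/(-4) = -¼)
k(o) = -5*o - 5*(-4 + o)² (k(o) = -5*((-4 + o)² + o) = -5*(o + (-4 + o)²) = -5*o - 5*(-4 + o)²)
n = -1/104 ≈ -0.0096154
-129*(k(f(r(-4))) + n) = -129*((-5*(-¼) - 5*(-4 - ¼)²) - 1/104) = -129*((5/4 - 5*(-17/4)²) - 1/104) = -129*((5/4 - 5*289/16) - 1/104) = -129*((5/4 - 1445/16) - 1/104) = -129*(-1425/16 - 1/104) = -129*(-18527/208) = 2389983/208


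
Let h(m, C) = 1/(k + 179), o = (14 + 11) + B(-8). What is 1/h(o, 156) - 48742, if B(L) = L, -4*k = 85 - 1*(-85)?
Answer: -97211/2 ≈ -48606.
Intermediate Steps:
k = -85/2 (k = -(85 - 1*(-85))/4 = -(85 + 85)/4 = -¼*170 = -85/2 ≈ -42.500)
o = 17 (o = (14 + 11) - 8 = 25 - 8 = 17)
h(m, C) = 2/273 (h(m, C) = 1/(-85/2 + 179) = 1/(273/2) = 2/273)
1/h(o, 156) - 48742 = 1/(2/273) - 48742 = 273/2 - 48742 = -97211/2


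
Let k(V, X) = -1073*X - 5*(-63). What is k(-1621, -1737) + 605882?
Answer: 2469998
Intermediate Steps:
k(V, X) = 315 - 1073*X (k(V, X) = -1073*X + 315 = 315 - 1073*X)
k(-1621, -1737) + 605882 = (315 - 1073*(-1737)) + 605882 = (315 + 1863801) + 605882 = 1864116 + 605882 = 2469998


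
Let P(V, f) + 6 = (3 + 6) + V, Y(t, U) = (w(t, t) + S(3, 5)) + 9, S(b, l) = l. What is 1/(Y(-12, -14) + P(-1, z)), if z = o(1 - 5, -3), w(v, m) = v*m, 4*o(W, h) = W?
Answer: 1/160 ≈ 0.0062500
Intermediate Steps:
o(W, h) = W/4
w(v, m) = m*v
z = -1 (z = (1 - 5)/4 = (¼)*(-4) = -1)
Y(t, U) = 14 + t² (Y(t, U) = (t*t + 5) + 9 = (t² + 5) + 9 = (5 + t²) + 9 = 14 + t²)
P(V, f) = 3 + V (P(V, f) = -6 + ((3 + 6) + V) = -6 + (9 + V) = 3 + V)
1/(Y(-12, -14) + P(-1, z)) = 1/((14 + (-12)²) + (3 - 1)) = 1/((14 + 144) + 2) = 1/(158 + 2) = 1/160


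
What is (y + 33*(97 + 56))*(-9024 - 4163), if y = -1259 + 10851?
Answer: -193070867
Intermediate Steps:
y = 9592
(y + 33*(97 + 56))*(-9024 - 4163) = (9592 + 33*(97 + 56))*(-9024 - 4163) = (9592 + 33*153)*(-13187) = (9592 + 5049)*(-13187) = 14641*(-13187) = -193070867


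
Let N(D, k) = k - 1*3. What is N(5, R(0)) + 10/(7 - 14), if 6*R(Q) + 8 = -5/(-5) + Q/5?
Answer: -235/42 ≈ -5.5952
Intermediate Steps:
R(Q) = -7/6 + Q/30 (R(Q) = -4/3 + (-5/(-5) + Q/5)/6 = -4/3 + (-5*(-⅕) + Q*(⅕))/6 = -4/3 + (1 + Q/5)/6 = -4/3 + (⅙ + Q/30) = -7/6 + Q/30)
N(D, k) = -3 + k (N(D, k) = k - 3 = -3 + k)
N(5, R(0)) + 10/(7 - 14) = (-3 + (-7/6 + (1/30)*0)) + 10/(7 - 14) = (-3 + (-7/6 + 0)) + 10/(-7) = (-3 - 7/6) + 10*(-⅐) = -25/6 - 10/7 = -235/42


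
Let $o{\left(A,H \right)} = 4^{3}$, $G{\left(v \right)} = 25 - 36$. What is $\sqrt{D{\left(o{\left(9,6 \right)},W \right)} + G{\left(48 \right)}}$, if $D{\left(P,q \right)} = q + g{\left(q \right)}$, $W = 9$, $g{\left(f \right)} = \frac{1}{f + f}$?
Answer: $\frac{i \sqrt{70}}{6} \approx 1.3944 i$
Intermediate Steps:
$G{\left(v \right)} = -11$ ($G{\left(v \right)} = 25 - 36 = -11$)
$g{\left(f \right)} = \frac{1}{2 f}$
$o{\left(A,H \right)} = 64$
$D{\left(P,q \right)} = q + \frac{1}{2 q}$
$\sqrt{D{\left(o{\left(9,6 \right)},W \right)} + G{\left(48 \right)}} = \sqrt{\left(9 + \frac{1}{2 \cdot 9}\right) - 11} = \sqrt{\left(9 + \frac{1}{2} \cdot \frac{1}{9}\right) - 11} = \sqrt{\left(9 + \frac{1}{18}\right) - 11} = \sqrt{\frac{163}{18} - 11} = \sqrt{- \frac{35}{18}} = \frac{i \sqrt{70}}{6}$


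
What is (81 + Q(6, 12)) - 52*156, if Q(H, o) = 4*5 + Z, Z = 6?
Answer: -8005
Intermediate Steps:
Q(H, o) = 26 (Q(H, o) = 4*5 + 6 = 20 + 6 = 26)
(81 + Q(6, 12)) - 52*156 = (81 + 26) - 52*156 = 107 - 8112 = -8005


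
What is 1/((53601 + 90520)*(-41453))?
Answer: -1/5974247813 ≈ -1.6738e-10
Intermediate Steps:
1/((53601 + 90520)*(-41453)) = -1/41453/144121 = (1/144121)*(-1/41453) = -1/5974247813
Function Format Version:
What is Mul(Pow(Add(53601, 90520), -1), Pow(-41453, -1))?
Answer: Rational(-1, 5974247813) ≈ -1.6738e-10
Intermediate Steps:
Mul(Pow(Add(53601, 90520), -1), Pow(-41453, -1)) = Mul(Pow(144121, -1), Rational(-1, 41453)) = Mul(Rational(1, 144121), Rational(-1, 41453)) = Rational(-1, 5974247813)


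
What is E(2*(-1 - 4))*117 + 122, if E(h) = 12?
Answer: 1526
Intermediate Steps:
E(2*(-1 - 4))*117 + 122 = 12*117 + 122 = 1404 + 122 = 1526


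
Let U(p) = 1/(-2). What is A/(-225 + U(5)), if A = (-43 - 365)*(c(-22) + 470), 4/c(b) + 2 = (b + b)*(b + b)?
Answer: 370865472/436117 ≈ 850.38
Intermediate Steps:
U(p) = -½
c(b) = 4/(-2 + 4*b²) (c(b) = 4/(-2 + (b + b)*(b + b)) = 4/(-2 + (2*b)*(2*b)) = 4/(-2 + 4*b²))
A = -185432736/967 (A = (-43 - 365)*(2/(-1 + 2*(-22)²) + 470) = -408*(2/(-1 + 2*484) + 470) = -408*(2/(-1 + 968) + 470) = -408*(2/967 + 470) = -408*454492/967 = -185432736/967 ≈ -1.9176e+5)
A/(-225 + U(5)) = -185432736/(967*(-225 - ½)) = -185432736/(967*(-451/2)) = -185432736/967*(-2/451) = 370865472/436117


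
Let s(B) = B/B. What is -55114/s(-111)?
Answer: -55114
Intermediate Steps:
s(B) = 1
-55114/s(-111) = -55114/1 = -55114*1 = -55114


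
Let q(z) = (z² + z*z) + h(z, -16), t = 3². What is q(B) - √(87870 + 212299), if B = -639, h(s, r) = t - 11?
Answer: 816640 - √300169 ≈ 8.1609e+5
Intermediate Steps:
t = 9
h(s, r) = -2 (h(s, r) = 9 - 11 = -2)
q(z) = -2 + 2*z² (q(z) = (z² + z*z) - 2 = (z² + z²) - 2 = 2*z² - 2 = -2 + 2*z²)
q(B) - √(87870 + 212299) = (-2 + 2*(-639)²) - √(87870 + 212299) = (-2 + 2*408321) - √300169 = (-2 + 816642) - √300169 = 816640 - √300169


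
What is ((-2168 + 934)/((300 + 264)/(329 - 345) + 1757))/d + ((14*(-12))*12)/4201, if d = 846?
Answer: -5883381284/12238357401 ≈ -0.48073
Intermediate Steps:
((-2168 + 934)/((300 + 264)/(329 - 345) + 1757))/d + ((14*(-12))*12)/4201 = ((-2168 + 934)/((300 + 264)/(329 - 345) + 1757))/846 + ((14*(-12))*12)/4201 = -1234/(564/(-16) + 1757)*(1/846) - 168*12*(1/4201) = -1234/(564*(-1/16) + 1757)*(1/846) - 2016*1/4201 = -1234/(-141/4 + 1757)*(1/846) - 2016/4201 = -1234/6887/4*(1/846) - 2016/4201 = -1234*4/6887*(1/846) - 2016/4201 = -4936/6887*1/846 - 2016/4201 = -2468/2913201 - 2016/4201 = -5883381284/12238357401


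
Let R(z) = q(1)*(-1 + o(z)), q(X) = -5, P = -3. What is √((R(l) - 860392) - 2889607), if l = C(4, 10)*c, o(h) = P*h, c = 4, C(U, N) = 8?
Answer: I*√3749514 ≈ 1936.4*I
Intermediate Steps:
o(h) = -3*h
l = 32 (l = 8*4 = 32)
R(z) = 5 + 15*z (R(z) = -5*(-1 - 3*z) = 5 + 15*z)
√((R(l) - 860392) - 2889607) = √(((5 + 15*32) - 860392) - 2889607) = √(((5 + 480) - 860392) - 2889607) = √((485 - 860392) - 2889607) = √(-859907 - 2889607) = √(-3749514) = I*√3749514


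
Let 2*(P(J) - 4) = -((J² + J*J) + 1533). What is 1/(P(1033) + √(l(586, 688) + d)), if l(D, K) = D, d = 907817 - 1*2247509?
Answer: -4271406/4561232660633 - 4*I*√1339106/4561232660633 ≈ -9.3646e-7 - 1.0148e-9*I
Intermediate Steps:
d = -1339692 (d = 907817 - 2247509 = -1339692)
P(J) = -1525/2 - J² (P(J) = 4 + (-((J² + J*J) + 1533))/2 = 4 + (-((J² + J²) + 1533))/2 = 4 + (-(2*J² + 1533))/2 = 4 + (-(1533 + 2*J²))/2 = 4 + (-1533 - 2*J²)/2 = 4 + (-1533/2 - J²) = -1525/2 - J²)
1/(P(1033) + √(l(586, 688) + d)) = 1/((-1525/2 - 1*1033²) + √(586 - 1339692)) = 1/((-1525/2 - 1*1067089) + √(-1339106)) = 1/((-1525/2 - 1067089) + I*√1339106) = 1/(-2135703/2 + I*√1339106)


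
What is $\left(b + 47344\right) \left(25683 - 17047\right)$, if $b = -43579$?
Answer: $32514540$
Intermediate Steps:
$\left(b + 47344\right) \left(25683 - 17047\right) = \left(-43579 + 47344\right) \left(25683 - 17047\right) = 3765 \cdot 8636 = 32514540$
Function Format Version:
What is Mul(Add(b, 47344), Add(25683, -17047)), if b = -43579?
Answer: 32514540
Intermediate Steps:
Mul(Add(b, 47344), Add(25683, -17047)) = Mul(Add(-43579, 47344), Add(25683, -17047)) = Mul(3765, 8636) = 32514540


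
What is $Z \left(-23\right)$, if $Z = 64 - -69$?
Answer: $-3059$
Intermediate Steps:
$Z = 133$ ($Z = 64 + 69 = 133$)
$Z \left(-23\right) = 133 \left(-23\right) = -3059$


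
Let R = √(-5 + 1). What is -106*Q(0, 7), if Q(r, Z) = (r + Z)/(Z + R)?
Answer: -98 + 28*I ≈ -98.0 + 28.0*I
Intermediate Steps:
R = 2*I (R = √(-4) = 2*I ≈ 2.0*I)
Q(r, Z) = (Z + r)/(Z + 2*I) (Q(r, Z) = (r + Z)/(Z + 2*I) = (Z + r)/(Z + 2*I))
-106*Q(0, 7) = -106*(7 + 0)/(7 + 2*I) = -106*(7 - 2*I)/53*7 = -14*(7 - 2*I)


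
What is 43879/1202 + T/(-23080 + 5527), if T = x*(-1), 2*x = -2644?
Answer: 768619043/21098706 ≈ 36.430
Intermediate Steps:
x = -1322 (x = (½)*(-2644) = -1322)
T = 1322 (T = -1322*(-1) = 1322)
43879/1202 + T/(-23080 + 5527) = 43879/1202 + 1322/(-23080 + 5527) = 43879*(1/1202) + 1322/(-17553) = 43879/1202 + 1322*(-1/17553) = 43879/1202 - 1322/17553 = 768619043/21098706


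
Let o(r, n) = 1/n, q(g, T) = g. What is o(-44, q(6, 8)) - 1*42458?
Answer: -254747/6 ≈ -42458.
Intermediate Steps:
o(-44, q(6, 8)) - 1*42458 = 1/6 - 1*42458 = ⅙ - 42458 = -254747/6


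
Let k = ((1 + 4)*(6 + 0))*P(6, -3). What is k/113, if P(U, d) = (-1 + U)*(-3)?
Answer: -450/113 ≈ -3.9823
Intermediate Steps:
P(U, d) = 3 - 3*U
k = -450 (k = ((1 + 4)*(6 + 0))*(3 - 3*6) = (5*6)*(3 - 18) = 30*(-15) = -450)
k/113 = -450/113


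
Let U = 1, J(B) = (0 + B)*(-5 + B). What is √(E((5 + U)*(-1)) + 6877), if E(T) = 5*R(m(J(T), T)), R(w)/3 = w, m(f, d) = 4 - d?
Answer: √7027 ≈ 83.827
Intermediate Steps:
J(B) = B*(-5 + B)
R(w) = 3*w
E(T) = 60 - 15*T (E(T) = 5*(3*(4 - T)) = 5*(12 - 3*T) = 60 - 15*T)
√(E((5 + U)*(-1)) + 6877) = √((60 - 15*(5 + 1)*(-1)) + 6877) = √((60 - 90*(-1)) + 6877) = √((60 - 15*(-6)) + 6877) = √((60 + 90) + 6877) = √(150 + 6877) = √7027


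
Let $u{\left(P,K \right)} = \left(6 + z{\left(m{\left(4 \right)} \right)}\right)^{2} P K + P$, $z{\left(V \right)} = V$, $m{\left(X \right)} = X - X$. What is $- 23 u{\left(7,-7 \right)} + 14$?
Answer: $40425$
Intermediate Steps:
$m{\left(X \right)} = 0$
$u{\left(P,K \right)} = P + 36 K P$ ($u{\left(P,K \right)} = \left(6 + 0\right)^{2} P K + P = 6^{2} P K + P = 36 P K + P = 36 K P + P = P + 36 K P$)
$- 23 u{\left(7,-7 \right)} + 14 = - 23 \cdot 7 \left(1 + 36 \left(-7\right)\right) + 14 = - 23 \cdot 7 \left(1 - 252\right) + 14 = - 23 \cdot 7 \left(-251\right) + 14 = \left(-23\right) \left(-1757\right) + 14 = 40411 + 14 = 40425$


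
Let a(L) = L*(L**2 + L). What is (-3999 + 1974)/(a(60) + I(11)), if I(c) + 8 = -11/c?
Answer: -25/2711 ≈ -0.0092217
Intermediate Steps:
I(c) = -8 - 11/c
a(L) = L*(L + L**2)
(-3999 + 1974)/(a(60) + I(11)) = (-3999 + 1974)/(60**2*(1 + 60) + (-8 - 11/11)) = -2025/(3600*61 + (-8 - 11*1/11)) = -2025/(219600 + (-8 - 1)) = -2025/(219600 - 9) = -2025/219591 = -2025*1/219591 = -25/2711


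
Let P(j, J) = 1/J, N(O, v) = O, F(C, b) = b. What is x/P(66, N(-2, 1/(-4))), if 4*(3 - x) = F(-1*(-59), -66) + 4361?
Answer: 4283/2 ≈ 2141.5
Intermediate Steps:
x = -4283/4 (x = 3 - (-66 + 4361)/4 = 3 - ¼*4295 = 3 - 4295/4 = -4283/4 ≈ -1070.8)
x/P(66, N(-2, 1/(-4))) = -4283/(4*(1/(-2))) = -4283/(4*(-½)) = -4283/4*(-2) = 4283/2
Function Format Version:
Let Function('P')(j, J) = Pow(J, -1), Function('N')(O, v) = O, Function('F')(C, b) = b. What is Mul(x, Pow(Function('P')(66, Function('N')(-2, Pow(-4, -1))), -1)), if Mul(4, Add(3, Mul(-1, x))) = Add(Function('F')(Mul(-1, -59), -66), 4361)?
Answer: Rational(4283, 2) ≈ 2141.5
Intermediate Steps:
x = Rational(-4283, 4) (x = Add(3, Mul(Rational(-1, 4), Add(-66, 4361))) = Add(3, Mul(Rational(-1, 4), 4295)) = Add(3, Rational(-4295, 4)) = Rational(-4283, 4) ≈ -1070.8)
Mul(x, Pow(Function('P')(66, Function('N')(-2, Pow(-4, -1))), -1)) = Mul(Rational(-4283, 4), Pow(Pow(-2, -1), -1)) = Mul(Rational(-4283, 4), Pow(Rational(-1, 2), -1)) = Mul(Rational(-4283, 4), -2) = Rational(4283, 2)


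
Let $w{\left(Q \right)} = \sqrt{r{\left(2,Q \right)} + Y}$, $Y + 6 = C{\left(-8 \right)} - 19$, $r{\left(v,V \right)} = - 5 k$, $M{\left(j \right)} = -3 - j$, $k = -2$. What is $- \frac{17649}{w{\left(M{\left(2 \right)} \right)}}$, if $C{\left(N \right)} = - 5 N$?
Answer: $- \frac{17649}{5} \approx -3529.8$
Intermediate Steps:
$r{\left(v,V \right)} = 10$ ($r{\left(v,V \right)} = \left(-5\right) \left(-2\right) = 10$)
$Y = 15$ ($Y = -6 - -21 = -6 + \left(40 - 19\right) = -6 + 21 = 15$)
$w{\left(Q \right)} = 5$ ($w{\left(Q \right)} = \sqrt{10 + 15} = \sqrt{25} = 5$)
$- \frac{17649}{w{\left(M{\left(2 \right)} \right)}} = - \frac{17649}{5}$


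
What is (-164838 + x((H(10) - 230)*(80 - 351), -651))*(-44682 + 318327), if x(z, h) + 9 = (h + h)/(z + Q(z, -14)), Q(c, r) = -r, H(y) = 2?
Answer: -1393930608733710/30901 ≈ -4.5110e+10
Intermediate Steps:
x(z, h) = -9 + 2*h/(14 + z) (x(z, h) = -9 + (h + h)/(z - 1*(-14)) = -9 + (2*h)/(z + 14) = -9 + (2*h)/(14 + z) = -9 + 2*h/(14 + z))
(-164838 + x((H(10) - 230)*(80 - 351), -651))*(-44682 + 318327) = (-164838 + (-126 - 9*(2 - 230)*(80 - 351) + 2*(-651))/(14 + (2 - 230)*(80 - 351)))*(-44682 + 318327) = (-164838 + (-126 - (-2052)*(-271) - 1302)/(14 - 228*(-271)))*273645 = (-164838 + (-126 - 9*61788 - 1302)/(14 + 61788))*273645 = (-164838 + (-126 - 556092 - 1302)/61802)*273645 = (-164838 + (1/61802)*(-557520))*273645 = (-164838 - 278760/30901)*273645 = -5093937798/30901*273645 = -1393930608733710/30901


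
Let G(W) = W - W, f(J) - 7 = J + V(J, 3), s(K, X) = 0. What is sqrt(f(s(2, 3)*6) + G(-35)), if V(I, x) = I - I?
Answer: sqrt(7) ≈ 2.6458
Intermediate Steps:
V(I, x) = 0
f(J) = 7 + J (f(J) = 7 + (J + 0) = 7 + J)
G(W) = 0
sqrt(f(s(2, 3)*6) + G(-35)) = sqrt((7 + 0*6) + 0) = sqrt((7 + 0) + 0) = sqrt(7 + 0) = sqrt(7)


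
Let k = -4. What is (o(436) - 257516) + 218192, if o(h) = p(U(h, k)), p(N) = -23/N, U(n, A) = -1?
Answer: -39301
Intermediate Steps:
o(h) = 23 (o(h) = -23/(-1) = -23*(-1) = 23)
(o(436) - 257516) + 218192 = (23 - 257516) + 218192 = -257493 + 218192 = -39301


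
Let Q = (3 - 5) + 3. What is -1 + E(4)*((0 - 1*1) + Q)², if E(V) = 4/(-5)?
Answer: -1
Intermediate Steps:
E(V) = -⅘ (E(V) = 4*(-⅕) = -⅘)
Q = 1 (Q = -2 + 3 = 1)
-1 + E(4)*((0 - 1*1) + Q)² = -1 - 4*((0 - 1*1) + 1)²/5 = -1 - 4*((0 - 1) + 1)²/5 = -1 - 4*(-1 + 1)²/5 = -1 - ⅘*0² = -1 - ⅘*0 = -1 + 0 = -1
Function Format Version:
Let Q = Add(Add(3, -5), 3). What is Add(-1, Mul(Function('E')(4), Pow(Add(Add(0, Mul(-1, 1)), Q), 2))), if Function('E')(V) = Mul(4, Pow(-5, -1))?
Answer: -1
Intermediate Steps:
Function('E')(V) = Rational(-4, 5) (Function('E')(V) = Mul(4, Rational(-1, 5)) = Rational(-4, 5))
Q = 1 (Q = Add(-2, 3) = 1)
Add(-1, Mul(Function('E')(4), Pow(Add(Add(0, Mul(-1, 1)), Q), 2))) = Add(-1, Mul(Rational(-4, 5), Pow(Add(Add(0, Mul(-1, 1)), 1), 2))) = Add(-1, Mul(Rational(-4, 5), Pow(Add(Add(0, -1), 1), 2))) = Add(-1, Mul(Rational(-4, 5), Pow(Add(-1, 1), 2))) = Add(-1, Mul(Rational(-4, 5), Pow(0, 2))) = Add(-1, Mul(Rational(-4, 5), 0)) = Add(-1, 0) = -1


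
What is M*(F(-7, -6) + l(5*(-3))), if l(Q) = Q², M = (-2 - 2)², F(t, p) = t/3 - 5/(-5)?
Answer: 10736/3 ≈ 3578.7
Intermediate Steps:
F(t, p) = 1 + t/3 (F(t, p) = t*(⅓) - 5*(-⅕) = t/3 + 1 = 1 + t/3)
M = 16 (M = (-4)² = 16)
M*(F(-7, -6) + l(5*(-3))) = 16*((1 + (⅓)*(-7)) + (5*(-3))²) = 16*((1 - 7/3) + (-15)²) = 16*(-4/3 + 225) = 16*(671/3) = 10736/3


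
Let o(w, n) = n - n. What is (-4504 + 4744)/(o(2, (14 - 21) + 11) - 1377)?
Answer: -80/459 ≈ -0.17429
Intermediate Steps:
o(w, n) = 0
(-4504 + 4744)/(o(2, (14 - 21) + 11) - 1377) = (-4504 + 4744)/(0 - 1377) = 240/(-1377) = 240*(-1/1377) = -80/459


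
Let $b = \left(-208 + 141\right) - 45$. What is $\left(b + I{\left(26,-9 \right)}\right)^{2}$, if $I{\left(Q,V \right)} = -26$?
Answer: $19044$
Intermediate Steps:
$b = -112$ ($b = -67 - 45 = -112$)
$\left(b + I{\left(26,-9 \right)}\right)^{2} = \left(-112 - 26\right)^{2} = \left(-138\right)^{2} = 19044$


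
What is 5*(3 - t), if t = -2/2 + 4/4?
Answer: 15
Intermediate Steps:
t = 0 (t = -2*½ + 4*(¼) = -1 + 1 = 0)
5*(3 - t) = 5*(3 - 1*0) = 5*(3 + 0) = 5*3 = 15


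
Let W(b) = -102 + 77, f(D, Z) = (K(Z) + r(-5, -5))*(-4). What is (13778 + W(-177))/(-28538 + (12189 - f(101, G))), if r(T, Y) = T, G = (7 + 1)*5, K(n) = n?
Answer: -13753/16209 ≈ -0.84848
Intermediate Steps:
G = 40 (G = 8*5 = 40)
f(D, Z) = 20 - 4*Z (f(D, Z) = (Z - 5)*(-4) = (-5 + Z)*(-4) = 20 - 4*Z)
W(b) = -25
(13778 + W(-177))/(-28538 + (12189 - f(101, G))) = (13778 - 25)/(-28538 + (12189 - (20 - 4*40))) = 13753/(-28538 + (12189 - (20 - 160))) = 13753/(-28538 + (12189 - 1*(-140))) = 13753/(-28538 + (12189 + 140)) = 13753/(-28538 + 12329) = 13753/(-16209) = 13753*(-1/16209) = -13753/16209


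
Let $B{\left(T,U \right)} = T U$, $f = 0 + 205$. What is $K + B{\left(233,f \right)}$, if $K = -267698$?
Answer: $-219933$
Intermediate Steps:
$f = 205$
$K + B{\left(233,f \right)} = -267698 + 233 \cdot 205 = -267698 + 47765 = -219933$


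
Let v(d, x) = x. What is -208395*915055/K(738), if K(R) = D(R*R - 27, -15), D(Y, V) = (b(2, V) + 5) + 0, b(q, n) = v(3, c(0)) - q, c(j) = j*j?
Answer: -63564295575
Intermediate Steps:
c(j) = j²
b(q, n) = -q (b(q, n) = 0² - q = 0 - q = -q)
D(Y, V) = 3 (D(Y, V) = (-1*2 + 5) + 0 = (-2 + 5) + 0 = 3 + 0 = 3)
K(R) = 3
-208395*915055/K(738) = -208395/(3/915055) = -208395/(3*(1/915055)) = -208395/3/915055 = -208395*915055/3 = -63564295575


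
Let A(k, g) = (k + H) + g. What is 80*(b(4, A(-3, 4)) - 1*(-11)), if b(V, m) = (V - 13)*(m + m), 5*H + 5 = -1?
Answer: 1168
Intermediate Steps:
H = -6/5 (H = -1 + (⅕)*(-1) = -1 - ⅕ = -6/5 ≈ -1.2000)
A(k, g) = -6/5 + g + k (A(k, g) = (k - 6/5) + g = (-6/5 + k) + g = -6/5 + g + k)
b(V, m) = 2*m*(-13 + V) (b(V, m) = (-13 + V)*(2*m) = 2*m*(-13 + V))
80*(b(4, A(-3, 4)) - 1*(-11)) = 80*(2*(-6/5 + 4 - 3)*(-13 + 4) - 1*(-11)) = 80*(2*(-⅕)*(-9) + 11) = 80*(18/5 + 11) = 80*(73/5) = 1168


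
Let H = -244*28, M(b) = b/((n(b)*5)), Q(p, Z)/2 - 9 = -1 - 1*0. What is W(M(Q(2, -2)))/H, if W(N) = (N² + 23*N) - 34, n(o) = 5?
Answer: 5897/2135000 ≈ 0.0027621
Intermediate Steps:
Q(p, Z) = 16 (Q(p, Z) = 18 + 2*(-1 - 1*0) = 18 + 2*(-1 + 0) = 18 + 2*(-1) = 18 - 2 = 16)
M(b) = b/25 (M(b) = b/((5*5)) = b/25)
H = -6832
W(N) = -34 + N² + 23*N
W(M(Q(2, -2)))/H = (-34 + ((1/25)*16)² + 23*((1/25)*16))/(-6832) = (-34 + (16/25)² + 23*(16/25))*(-1/6832) = (-34 + 256/625 + 368/25)*(-1/6832) = -11794/625*(-1/6832) = 5897/2135000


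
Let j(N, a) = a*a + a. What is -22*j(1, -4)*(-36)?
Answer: 9504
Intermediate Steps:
j(N, a) = a + a² (j(N, a) = a² + a = a + a²)
-22*j(1, -4)*(-36) = -(-88)*(1 - 4)*(-36) = -(-88)*(-3)*(-36) = -22*12*(-36) = -264*(-36) = 9504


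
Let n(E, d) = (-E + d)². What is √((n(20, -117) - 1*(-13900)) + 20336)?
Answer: √53005 ≈ 230.23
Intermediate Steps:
n(E, d) = (d - E)²
√((n(20, -117) - 1*(-13900)) + 20336) = √(((20 - 1*(-117))² - 1*(-13900)) + 20336) = √(((20 + 117)² + 13900) + 20336) = √((137² + 13900) + 20336) = √((18769 + 13900) + 20336) = √(32669 + 20336) = √53005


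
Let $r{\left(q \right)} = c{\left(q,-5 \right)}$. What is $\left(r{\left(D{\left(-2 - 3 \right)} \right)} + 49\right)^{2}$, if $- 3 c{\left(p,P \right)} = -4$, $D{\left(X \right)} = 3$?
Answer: $\frac{22801}{9} \approx 2533.4$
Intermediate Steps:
$c{\left(p,P \right)} = \frac{4}{3}$ ($c{\left(p,P \right)} = \left(- \frac{1}{3}\right) \left(-4\right) = \frac{4}{3}$)
$r{\left(q \right)} = \frac{4}{3}$
$\left(r{\left(D{\left(-2 - 3 \right)} \right)} + 49\right)^{2} = \left(\frac{4}{3} + 49\right)^{2} = \left(\frac{151}{3}\right)^{2} = \frac{22801}{9}$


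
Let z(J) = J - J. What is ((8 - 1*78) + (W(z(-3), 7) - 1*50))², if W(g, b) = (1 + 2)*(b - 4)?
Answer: 12321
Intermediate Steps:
z(J) = 0
W(g, b) = -12 + 3*b (W(g, b) = 3*(-4 + b) = -12 + 3*b)
((8 - 1*78) + (W(z(-3), 7) - 1*50))² = ((8 - 1*78) + ((-12 + 3*7) - 1*50))² = ((8 - 78) + ((-12 + 21) - 50))² = (-70 + (9 - 50))² = (-70 - 41)² = (-111)² = 12321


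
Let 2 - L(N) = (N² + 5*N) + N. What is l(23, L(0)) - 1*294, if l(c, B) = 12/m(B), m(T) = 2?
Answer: -288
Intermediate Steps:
L(N) = 2 - N² - 6*N (L(N) = 2 - ((N² + 5*N) + N) = 2 - (N² + 6*N) = 2 + (-N² - 6*N) = 2 - N² - 6*N)
l(c, B) = 6 (l(c, B) = 12/2 = 12*(½) = 6)
l(23, L(0)) - 1*294 = 6 - 1*294 = 6 - 294 = -288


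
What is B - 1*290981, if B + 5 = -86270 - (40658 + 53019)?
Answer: -470933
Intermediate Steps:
B = -179952 (B = -5 + (-86270 - (40658 + 53019)) = -5 + (-86270 - 1*93677) = -5 + (-86270 - 93677) = -5 - 179947 = -179952)
B - 1*290981 = -179952 - 1*290981 = -179952 - 290981 = -470933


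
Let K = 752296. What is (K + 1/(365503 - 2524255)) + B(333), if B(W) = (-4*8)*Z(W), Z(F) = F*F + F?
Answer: -6059202383617/2158752 ≈ -2.8068e+6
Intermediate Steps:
Z(F) = F + F² (Z(F) = F² + F = F + F²)
B(W) = -32*W*(1 + W) (B(W) = (-4*8)*(W*(1 + W)) = -32*W*(1 + W))
(K + 1/(365503 - 2524255)) + B(333) = (752296 + 1/(365503 - 2524255)) - 32*333*(1 + 333) = (752296 + 1/(-2158752)) - 32*333*334 = (752296 - 1/2158752) - 3559104 = 1624020494591/2158752 - 3559104 = -6059202383617/2158752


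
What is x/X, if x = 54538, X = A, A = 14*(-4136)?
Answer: -2479/2632 ≈ -0.94187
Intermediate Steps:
A = -57904
X = -57904
x/X = 54538/(-57904) = 54538*(-1/57904) = -2479/2632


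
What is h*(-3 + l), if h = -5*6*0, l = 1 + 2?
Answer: 0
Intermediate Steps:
l = 3
h = 0 (h = -30*0 = 0)
h*(-3 + l) = 0*(-3 + 3) = 0*0 = 0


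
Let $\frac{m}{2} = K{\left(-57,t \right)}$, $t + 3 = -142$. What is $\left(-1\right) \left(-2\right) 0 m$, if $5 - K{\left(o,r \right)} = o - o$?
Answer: $0$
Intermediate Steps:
$t = -145$ ($t = -3 - 142 = -145$)
$K{\left(o,r \right)} = 5$ ($K{\left(o,r \right)} = 5 - \left(o - o\right) = 5 - 0 = 5 + 0 = 5$)
$m = 10$ ($m = 2 \cdot 5 = 10$)
$\left(-1\right) \left(-2\right) 0 m = \left(-1\right) \left(-2\right) 0 \cdot 10 = 2 \cdot 0 \cdot 10 = 0 \cdot 10 = 0$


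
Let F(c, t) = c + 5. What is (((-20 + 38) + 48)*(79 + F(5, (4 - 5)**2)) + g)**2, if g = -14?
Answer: 34339600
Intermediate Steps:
F(c, t) = 5 + c
(((-20 + 38) + 48)*(79 + F(5, (4 - 5)**2)) + g)**2 = (((-20 + 38) + 48)*(79 + (5 + 5)) - 14)**2 = ((18 + 48)*(79 + 10) - 14)**2 = (66*89 - 14)**2 = (5874 - 14)**2 = 5860**2 = 34339600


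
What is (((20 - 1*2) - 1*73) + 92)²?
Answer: 1369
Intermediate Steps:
(((20 - 1*2) - 1*73) + 92)² = (((20 - 2) - 73) + 92)² = ((18 - 73) + 92)² = (-55 + 92)² = 37² = 1369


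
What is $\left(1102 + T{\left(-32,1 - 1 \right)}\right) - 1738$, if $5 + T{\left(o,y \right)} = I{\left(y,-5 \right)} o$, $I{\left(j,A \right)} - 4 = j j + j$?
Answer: $-769$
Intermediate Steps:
$I{\left(j,A \right)} = 4 + j + j^{2}$ ($I{\left(j,A \right)} = 4 + \left(j j + j\right) = 4 + \left(j^{2} + j\right) = 4 + \left(j + j^{2}\right) = 4 + j + j^{2}$)
$T{\left(o,y \right)} = -5 + o \left(4 + y + y^{2}\right)$ ($T{\left(o,y \right)} = -5 + \left(4 + y + y^{2}\right) o = -5 + o \left(4 + y + y^{2}\right)$)
$\left(1102 + T{\left(-32,1 - 1 \right)}\right) - 1738 = \left(1102 - \left(5 + 32 \left(4 + \left(1 - 1\right) + \left(1 - 1\right)^{2}\right)\right)\right) - 1738 = \left(1102 - \left(5 + 32 \left(4 + 0 + 0^{2}\right)\right)\right) - 1738 = \left(1102 - \left(5 + 32 \left(4 + 0 + 0\right)\right)\right) - 1738 = \left(1102 - 133\right) - 1738 = 969 - 1738 = -769$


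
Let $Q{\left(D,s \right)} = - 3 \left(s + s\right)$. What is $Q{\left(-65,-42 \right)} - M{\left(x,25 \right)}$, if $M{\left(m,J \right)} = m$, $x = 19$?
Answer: $233$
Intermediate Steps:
$Q{\left(D,s \right)} = - 6 s$ ($Q{\left(D,s \right)} = - 3 \cdot 2 s = - 6 s$)
$Q{\left(-65,-42 \right)} - M{\left(x,25 \right)} = \left(-6\right) \left(-42\right) - 19 = 252 - 19 = 233$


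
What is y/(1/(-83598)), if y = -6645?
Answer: 555508710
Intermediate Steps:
y/(1/(-83598)) = -6645/(1/(-83598)) = -6645/(-1/83598) = -6645*(-83598) = 555508710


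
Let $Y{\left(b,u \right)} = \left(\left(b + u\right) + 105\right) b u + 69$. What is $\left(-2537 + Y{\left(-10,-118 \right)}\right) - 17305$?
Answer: $-46913$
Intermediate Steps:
$Y{\left(b,u \right)} = 69 + b u \left(105 + b + u\right)$ ($Y{\left(b,u \right)} = \left(105 + b + u\right) b u + 69 = b \left(105 + b + u\right) u + 69 = b u \left(105 + b + u\right) + 69 = 69 + b u \left(105 + b + u\right)$)
$\left(-2537 + Y{\left(-10,-118 \right)}\right) - 17305 = \left(-2537 + \left(69 - 10 \left(-118\right)^{2} - 118 \left(-10\right)^{2} + 105 \left(-10\right) \left(-118\right)\right)\right) - 17305 = \left(-2537 + \left(69 - 139240 - 11800 + 123900\right)\right) - 17305 = \left(-2537 - 27071\right) - 17305 = -29608 - 17305 = -46913$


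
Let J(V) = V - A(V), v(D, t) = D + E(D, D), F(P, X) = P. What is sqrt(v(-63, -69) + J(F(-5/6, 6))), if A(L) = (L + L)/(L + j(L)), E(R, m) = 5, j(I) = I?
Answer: I*sqrt(2154)/6 ≈ 7.7352*I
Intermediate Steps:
A(L) = 1 (A(L) = (L + L)/(L + L) = (2*L)/((2*L)) = (2*L)*(1/(2*L)) = 1)
v(D, t) = 5 + D (v(D, t) = D + 5 = 5 + D)
J(V) = -1 + V (J(V) = V - 1*1 = V - 1 = -1 + V)
sqrt(v(-63, -69) + J(F(-5/6, 6))) = sqrt((5 - 63) + (-1 - 5/6)) = sqrt(-58 + (-1 - 5*1/6)) = sqrt(-58 + (-1 - 5/6)) = sqrt(-58 - 11/6) = sqrt(-359/6) = I*sqrt(2154)/6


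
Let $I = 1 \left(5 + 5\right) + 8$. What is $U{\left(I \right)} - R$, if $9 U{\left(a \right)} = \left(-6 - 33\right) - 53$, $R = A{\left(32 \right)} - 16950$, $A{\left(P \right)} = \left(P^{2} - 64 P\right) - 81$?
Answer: $\frac{162403}{9} \approx 18045.0$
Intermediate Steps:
$A{\left(P \right)} = -81 + P^{2} - 64 P$
$R = -18055$ ($R = \left(-81 + 32^{2} - 2048\right) - 16950 = \left(-81 + 1024 - 2048\right) - 16950 = -1105 - 16950 = -18055$)
$I = 18$ ($I = 1 \cdot 10 + 8 = 10 + 8 = 18$)
$U{\left(a \right)} = - \frac{92}{9}$ ($U{\left(a \right)} = \frac{\left(-6 - 33\right) - 53}{9} = \frac{-39 - 53}{9} = \frac{1}{9} \left(-92\right) = - \frac{92}{9}$)
$U{\left(I \right)} - R = - \frac{92}{9} - -18055 = - \frac{92}{9} + 18055 = \frac{162403}{9}$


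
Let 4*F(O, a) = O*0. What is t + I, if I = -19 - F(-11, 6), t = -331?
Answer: -350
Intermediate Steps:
F(O, a) = 0 (F(O, a) = (O*0)/4 = (1/4)*0 = 0)
I = -19 (I = -19 - 1*0 = -19 + 0 = -19)
t + I = -331 - 19 = -350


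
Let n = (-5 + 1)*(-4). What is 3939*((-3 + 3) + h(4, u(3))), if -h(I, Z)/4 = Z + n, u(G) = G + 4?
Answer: -362388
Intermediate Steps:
u(G) = 4 + G
n = 16 (n = -4*(-4) = 16)
h(I, Z) = -64 - 4*Z (h(I, Z) = -4*(Z + 16) = -4*(16 + Z) = -64 - 4*Z)
3939*((-3 + 3) + h(4, u(3))) = 3939*((-3 + 3) + (-64 - 4*(4 + 3))) = 3939*(0 + (-64 - 4*7)) = 3939*(0 + (-64 - 28)) = 3939*(0 - 92) = 3939*(-92) = -362388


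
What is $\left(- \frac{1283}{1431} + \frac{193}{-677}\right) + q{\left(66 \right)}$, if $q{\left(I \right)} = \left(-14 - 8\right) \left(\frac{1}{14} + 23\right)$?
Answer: $- \frac{3450113629}{6781509} \approx -508.75$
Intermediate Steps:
$q{\left(I \right)} = - \frac{3553}{7}$ ($q{\left(I \right)} = - 22 \left(\frac{1}{14} + 23\right) = \left(-22\right) \frac{323}{14} = - \frac{3553}{7}$)
$\left(- \frac{1283}{1431} + \frac{193}{-677}\right) + q{\left(66 \right)} = \left(- \frac{1283}{1431} + \frac{193}{-677}\right) - \frac{3553}{7} = \left(\left(-1283\right) \frac{1}{1431} + 193 \left(- \frac{1}{677}\right)\right) - \frac{3553}{7} = \left(- \frac{1283}{1431} - \frac{193}{677}\right) - \frac{3553}{7} = - \frac{1144774}{968787} - \frac{3553}{7} = - \frac{3450113629}{6781509}$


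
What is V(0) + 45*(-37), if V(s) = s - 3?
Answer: -1668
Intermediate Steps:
V(s) = -3 + s
V(0) + 45*(-37) = (-3 + 0) + 45*(-37) = -3 - 1665 = -1668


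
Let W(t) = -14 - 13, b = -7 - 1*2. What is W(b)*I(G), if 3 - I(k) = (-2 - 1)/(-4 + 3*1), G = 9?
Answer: 0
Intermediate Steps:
I(k) = 0 (I(k) = 3 - (-2 - 1)/(-4 + 3*1) = 3 - (-3)/(-4 + 3) = 3 - (-3)/(-1) = 3 - (-3)*(-1) = 3 - 1*3 = 3 - 3 = 0)
b = -9 (b = -7 - 2 = -9)
W(t) = -27
W(b)*I(G) = -27*0 = 0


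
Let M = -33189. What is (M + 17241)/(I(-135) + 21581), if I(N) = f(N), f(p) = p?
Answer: -7974/10723 ≈ -0.74364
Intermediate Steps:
I(N) = N
(M + 17241)/(I(-135) + 21581) = (-33189 + 17241)/(-135 + 21581) = -15948/21446 = -15948*1/21446 = -7974/10723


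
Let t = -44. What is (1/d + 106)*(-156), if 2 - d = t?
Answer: -380406/23 ≈ -16539.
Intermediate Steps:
d = 46 (d = 2 - 1*(-44) = 2 + 44 = 46)
(1/d + 106)*(-156) = (1/46 + 106)*(-156) = (4877/46)*(-156) = -380406/23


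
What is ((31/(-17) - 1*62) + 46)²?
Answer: 91809/289 ≈ 317.68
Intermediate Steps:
((31/(-17) - 1*62) + 46)² = ((31*(-1/17) - 62) + 46)² = ((-31/17 - 62) + 46)² = (-1085/17 + 46)² = (-303/17)² = 91809/289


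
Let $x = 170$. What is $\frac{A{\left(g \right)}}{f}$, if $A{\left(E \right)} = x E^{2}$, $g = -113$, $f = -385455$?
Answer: $- \frac{434146}{77091} \approx -5.6316$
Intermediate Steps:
$A{\left(E \right)} = 170 E^{2}$
$\frac{A{\left(g \right)}}{f} = \frac{170 \left(-113\right)^{2}}{-385455} = 170 \cdot 12769 \left(- \frac{1}{385455}\right) = 2170730 \left(- \frac{1}{385455}\right) = - \frac{434146}{77091}$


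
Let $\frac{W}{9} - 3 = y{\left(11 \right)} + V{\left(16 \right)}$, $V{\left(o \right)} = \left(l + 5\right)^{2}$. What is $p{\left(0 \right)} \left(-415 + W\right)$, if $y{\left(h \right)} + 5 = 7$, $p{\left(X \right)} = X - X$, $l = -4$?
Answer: $0$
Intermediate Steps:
$p{\left(X \right)} = 0$
$V{\left(o \right)} = 1$ ($V{\left(o \right)} = \left(-4 + 5\right)^{2} = 1^{2} = 1$)
$y{\left(h \right)} = 2$ ($y{\left(h \right)} = -5 + 7 = 2$)
$W = 54$ ($W = 27 + 9 \left(2 + 1\right) = 27 + 9 \cdot 3 = 27 + 27 = 54$)
$p{\left(0 \right)} \left(-415 + W\right) = 0 \left(-415 + 54\right) = 0 \left(-361\right) = 0$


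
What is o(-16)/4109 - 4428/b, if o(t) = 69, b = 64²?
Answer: -4478007/4207616 ≈ -1.0643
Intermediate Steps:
b = 4096
o(-16)/4109 - 4428/b = 69/4109 - 4428/4096 = 69*(1/4109) - 4428*1/4096 = 69/4109 - 1107/1024 = -4478007/4207616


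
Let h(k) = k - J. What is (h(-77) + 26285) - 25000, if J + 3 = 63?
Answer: 1148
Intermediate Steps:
J = 60 (J = -3 + 63 = 60)
h(k) = -60 + k (h(k) = k - 1*60 = k - 60 = -60 + k)
(h(-77) + 26285) - 25000 = ((-60 - 77) + 26285) - 25000 = (-137 + 26285) - 25000 = 26148 - 25000 = 1148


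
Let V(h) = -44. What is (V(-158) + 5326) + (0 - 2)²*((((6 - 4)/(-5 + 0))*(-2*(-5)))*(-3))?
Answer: 5330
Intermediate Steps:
(V(-158) + 5326) + (0 - 2)²*((((6 - 4)/(-5 + 0))*(-2*(-5)))*(-3)) = (-44 + 5326) + (0 - 2)²*((((6 - 4)/(-5 + 0))*(-2*(-5)))*(-3)) = 5282 + (-2)²*(((2/(-5))*10)*(-3)) = 5282 + 4*(((2*(-⅕))*10)*(-3)) = 5282 + 4*(-⅖*10*(-3)) = 5282 + 4*(-4*(-3)) = 5282 + 4*12 = 5282 + 48 = 5330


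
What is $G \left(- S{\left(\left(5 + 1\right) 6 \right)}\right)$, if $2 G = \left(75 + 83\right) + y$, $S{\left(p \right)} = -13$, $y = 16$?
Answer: $1131$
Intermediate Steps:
$G = 87$ ($G = \frac{\left(75 + 83\right) + 16}{2} = \frac{158 + 16}{2} = \frac{1}{2} \cdot 174 = 87$)
$G \left(- S{\left(\left(5 + 1\right) 6 \right)}\right) = 87 \left(\left(-1\right) \left(-13\right)\right) = 87 \cdot 13 = 1131$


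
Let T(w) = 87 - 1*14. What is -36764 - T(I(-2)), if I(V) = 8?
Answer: -36837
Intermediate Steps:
T(w) = 73 (T(w) = 87 - 14 = 73)
-36764 - T(I(-2)) = -36764 - 1*73 = -36764 - 73 = -36837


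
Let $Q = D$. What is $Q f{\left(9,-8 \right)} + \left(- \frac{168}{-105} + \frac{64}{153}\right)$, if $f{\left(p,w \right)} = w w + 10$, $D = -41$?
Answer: $- \frac{2319466}{765} \approx -3032.0$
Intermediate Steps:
$Q = -41$
$f{\left(p,w \right)} = 10 + w^{2}$ ($f{\left(p,w \right)} = w^{2} + 10 = 10 + w^{2}$)
$Q f{\left(9,-8 \right)} + \left(- \frac{168}{-105} + \frac{64}{153}\right) = - 41 \left(10 + \left(-8\right)^{2}\right) + \left(- \frac{168}{-105} + \frac{64}{153}\right) = - 41 \left(10 + 64\right) + \left(\left(-168\right) \left(- \frac{1}{105}\right) + 64 \cdot \frac{1}{153}\right) = \left(-41\right) 74 + \left(\frac{8}{5} + \frac{64}{153}\right) = -3034 + \frac{1544}{765} = - \frac{2319466}{765}$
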